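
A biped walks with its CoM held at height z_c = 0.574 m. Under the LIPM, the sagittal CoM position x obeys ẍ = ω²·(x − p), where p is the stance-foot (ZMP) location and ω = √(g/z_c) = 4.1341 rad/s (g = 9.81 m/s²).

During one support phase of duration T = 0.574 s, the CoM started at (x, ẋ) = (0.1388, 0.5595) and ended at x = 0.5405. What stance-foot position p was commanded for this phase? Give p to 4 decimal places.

ωT = 4.1341·0.574 = 2.372973; cosh(ωT) = 5.411225, sinh(ωT) = 5.318022
x(T) = p + (x₀−p)·cosh(ωT) + (ẋ₀/ω)·sinh(ωT) ⇒ p·(1 − cosh) = x(T) − x₀·cosh − (ẋ₀/ω)·sinh
numerator   = 0.5405 − (0.1388)·5.411225 − (0.5595/4.1341)·5.318022 = -0.930307
denominator = 1 − 5.411225 = -4.411225
p = -0.930307 / -4.411225 = 0.2109

p = 0.2109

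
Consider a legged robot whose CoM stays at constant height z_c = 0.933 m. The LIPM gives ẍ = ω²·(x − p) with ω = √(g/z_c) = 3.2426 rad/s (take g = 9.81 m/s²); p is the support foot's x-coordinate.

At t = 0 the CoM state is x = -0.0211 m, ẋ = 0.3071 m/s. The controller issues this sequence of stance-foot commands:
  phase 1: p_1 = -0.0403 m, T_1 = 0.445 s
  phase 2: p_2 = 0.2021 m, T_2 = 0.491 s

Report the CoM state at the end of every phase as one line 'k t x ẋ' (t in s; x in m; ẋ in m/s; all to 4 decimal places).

phase 1: p=-0.0403, T=0.445, ωT=1.442957, cosh=2.234712, sinh=1.998483; start (x,ẋ)=(-0.021100, 0.307100) → end (x,ẋ)=(0.191879, 0.810701)
phase 2: p=0.2021, T=0.491, ωT=1.592117, cosh=2.558817, sinh=2.355322; start (x,ẋ)=(0.191879, 0.810701) → end (x,ẋ)=(0.764814, 1.996373)

1 0.4450 0.1919 0.8107
2 0.9360 0.7648 1.9964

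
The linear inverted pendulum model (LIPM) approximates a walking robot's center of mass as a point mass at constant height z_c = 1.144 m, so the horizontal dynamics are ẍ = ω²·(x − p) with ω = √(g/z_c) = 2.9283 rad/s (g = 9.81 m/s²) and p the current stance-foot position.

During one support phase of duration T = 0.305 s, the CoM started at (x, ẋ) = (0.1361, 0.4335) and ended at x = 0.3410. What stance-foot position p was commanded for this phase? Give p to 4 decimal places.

ωT = 2.9283·0.305 = 0.893131; cosh(ωT) = 1.426070, sinh(ωT) = 1.016698
x(T) = p + (x₀−p)·cosh(ωT) + (ẋ₀/ω)·sinh(ωT) ⇒ p·(1 − cosh) = x(T) − x₀·cosh − (ẋ₀/ω)·sinh
numerator   = 0.3410 − (0.1361)·1.426070 − (0.4335/2.9283)·1.016698 = -0.003598
denominator = 1 − 1.426070 = -0.426070
p = -0.003598 / -0.426070 = 0.0084

p = 0.0084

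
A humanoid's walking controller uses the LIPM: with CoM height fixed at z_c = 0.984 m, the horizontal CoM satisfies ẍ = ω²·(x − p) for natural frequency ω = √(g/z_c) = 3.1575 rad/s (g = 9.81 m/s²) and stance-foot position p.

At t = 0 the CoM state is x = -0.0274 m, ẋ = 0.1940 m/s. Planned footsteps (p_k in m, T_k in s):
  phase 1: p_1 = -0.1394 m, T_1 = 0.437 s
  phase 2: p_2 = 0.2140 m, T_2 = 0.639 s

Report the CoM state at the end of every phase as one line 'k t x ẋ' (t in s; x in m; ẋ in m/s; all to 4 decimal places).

phase 1: p=-0.1394, T=0.437, ωT=1.379827, cosh=2.112919, sinh=1.861297; start (x,ẋ)=(-0.027400, 0.194000) → end (x,ẋ)=(0.211607, 1.068135)
phase 2: p=0.2140, T=0.639, ωT=2.017643, cosh=3.826771, sinh=3.693803; start (x,ẋ)=(0.211607, 1.068135) → end (x,ẋ)=(1.454401, 4.059599)

1 0.4370 0.2116 1.0681
2 1.0760 1.4544 4.0596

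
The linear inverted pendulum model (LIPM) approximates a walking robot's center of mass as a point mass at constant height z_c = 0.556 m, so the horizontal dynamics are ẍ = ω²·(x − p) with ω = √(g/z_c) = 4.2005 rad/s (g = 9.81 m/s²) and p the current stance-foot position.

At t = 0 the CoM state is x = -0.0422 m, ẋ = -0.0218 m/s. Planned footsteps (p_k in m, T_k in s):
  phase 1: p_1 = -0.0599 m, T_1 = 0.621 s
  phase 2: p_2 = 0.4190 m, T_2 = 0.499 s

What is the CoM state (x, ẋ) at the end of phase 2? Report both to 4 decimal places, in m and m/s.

x = -0.8671, ẋ = -5.1560

phase 1: p=-0.0599, T=0.621, ωT=2.608510, cosh=6.826227, sinh=6.752583; start (x,ẋ)=(-0.042200, -0.021800) → end (x,ẋ)=(0.025879, 0.353235)
phase 2: p=0.4190, T=0.499, ωT=2.096049, cosh=4.128457, sinh=4.005516; start (x,ẋ)=(0.025879, 0.353235) → end (x,ẋ)=(-0.867144, -5.156007)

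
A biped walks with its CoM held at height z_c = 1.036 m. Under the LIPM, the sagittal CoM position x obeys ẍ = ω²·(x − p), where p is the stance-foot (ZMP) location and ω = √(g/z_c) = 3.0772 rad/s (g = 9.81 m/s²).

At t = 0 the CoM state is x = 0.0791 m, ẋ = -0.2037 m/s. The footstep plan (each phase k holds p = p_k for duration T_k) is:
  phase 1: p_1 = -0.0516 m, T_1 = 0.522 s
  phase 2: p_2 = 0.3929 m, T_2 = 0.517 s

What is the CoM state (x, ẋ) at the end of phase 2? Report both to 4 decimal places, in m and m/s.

phase 1: p=-0.0516, T=0.522, ωT=1.606298, cosh=2.592478, sinh=2.391849; start (x,ẋ)=(0.079100, -0.203700) → end (x,ẋ)=(0.128905, 0.433890)
phase 2: p=0.3929, T=0.517, ωT=1.590912, cosh=2.555982, sinh=2.352243; start (x,ẋ)=(0.128905, 0.433890) → end (x,ẋ)=(0.049803, -0.801867)

x = 0.0498, ẋ = -0.8019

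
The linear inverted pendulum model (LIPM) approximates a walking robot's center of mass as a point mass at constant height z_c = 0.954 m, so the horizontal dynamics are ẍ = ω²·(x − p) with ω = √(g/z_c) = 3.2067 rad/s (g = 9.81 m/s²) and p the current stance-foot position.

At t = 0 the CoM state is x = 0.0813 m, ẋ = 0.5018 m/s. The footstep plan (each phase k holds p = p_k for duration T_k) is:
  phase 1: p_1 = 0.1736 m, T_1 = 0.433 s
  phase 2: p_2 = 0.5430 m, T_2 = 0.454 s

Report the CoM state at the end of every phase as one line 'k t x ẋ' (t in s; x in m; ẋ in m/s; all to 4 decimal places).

1 0.4330 0.2712 0.5121
2 0.8870 0.2524 -0.6094

phase 1: p=0.1736, T=0.433, ωT=1.388501, cosh=2.129143, sinh=1.879694; start (x,ẋ)=(0.081300, 0.501800) → end (x,ẋ)=(0.271224, 0.512055)
phase 2: p=0.5430, T=0.454, ωT=1.455842, cosh=2.260648, sinh=2.027444; start (x,ẋ)=(0.271224, 0.512055) → end (x,ẋ)=(0.252358, -0.609351)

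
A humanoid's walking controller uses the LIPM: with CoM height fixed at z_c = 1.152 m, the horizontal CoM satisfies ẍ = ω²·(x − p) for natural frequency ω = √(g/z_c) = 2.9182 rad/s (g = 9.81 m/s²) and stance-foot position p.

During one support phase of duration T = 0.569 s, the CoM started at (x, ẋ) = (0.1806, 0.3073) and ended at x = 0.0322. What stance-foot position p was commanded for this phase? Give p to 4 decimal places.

p = 0.4213

ωT = 2.9182·0.569 = 1.660456; cosh(ωT) = 2.725880, sinh(ωT) = 2.535828
x(T) = p + (x₀−p)·cosh(ωT) + (ẋ₀/ω)·sinh(ωT) ⇒ p·(1 − cosh) = x(T) − x₀·cosh − (ẋ₀/ω)·sinh
numerator   = 0.0322 − (0.1806)·2.725880 − (0.3073/2.9182)·2.535828 = -0.727128
denominator = 1 − 2.725880 = -1.725880
p = -0.727128 / -1.725880 = 0.4213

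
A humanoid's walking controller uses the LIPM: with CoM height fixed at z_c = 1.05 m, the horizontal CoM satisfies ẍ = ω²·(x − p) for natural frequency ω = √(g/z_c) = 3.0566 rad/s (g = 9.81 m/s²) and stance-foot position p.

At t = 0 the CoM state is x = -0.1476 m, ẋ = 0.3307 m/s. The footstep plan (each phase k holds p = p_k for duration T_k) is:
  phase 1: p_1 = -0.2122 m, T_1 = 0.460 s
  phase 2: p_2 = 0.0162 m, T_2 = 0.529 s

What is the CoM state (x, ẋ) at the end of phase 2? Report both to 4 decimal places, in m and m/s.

phase 1: p=-0.2122, T=0.460, ωT=1.406036, cosh=2.162432, sinh=1.917319; start (x,ẋ)=(-0.147600, 0.330700) → end (x,ẋ)=(0.134932, 1.093703)
phase 2: p=0.0162, T=0.529, ωT=1.616941, cosh=2.618082, sinh=2.419577; start (x,ẋ)=(0.134932, 1.093703) → end (x,ẋ)=(1.192815, 3.741507)

x = 1.1928, ẋ = 3.7415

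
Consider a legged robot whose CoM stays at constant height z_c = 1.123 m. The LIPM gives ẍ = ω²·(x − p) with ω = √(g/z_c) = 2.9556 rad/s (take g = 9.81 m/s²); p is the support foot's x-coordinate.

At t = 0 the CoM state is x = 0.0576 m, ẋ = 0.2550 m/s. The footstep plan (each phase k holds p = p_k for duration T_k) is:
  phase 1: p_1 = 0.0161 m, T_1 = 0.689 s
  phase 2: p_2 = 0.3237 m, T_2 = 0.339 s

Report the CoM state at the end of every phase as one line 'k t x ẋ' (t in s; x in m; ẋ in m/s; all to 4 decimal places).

phase 1: p=0.0161, T=0.689, ωT=2.036408, cosh=3.896767, sinh=3.766270; start (x,ẋ)=(0.057600, 0.255000) → end (x,ẋ)=(0.502758, 1.455636)
phase 2: p=0.3237, T=0.339, ωT=1.001948, cosh=1.545373, sinh=1.178210; start (x,ẋ)=(0.502758, 1.455636) → end (x,ẋ)=(1.180681, 2.873038)

1 0.6890 0.5028 1.4556
2 1.0280 1.1807 2.8730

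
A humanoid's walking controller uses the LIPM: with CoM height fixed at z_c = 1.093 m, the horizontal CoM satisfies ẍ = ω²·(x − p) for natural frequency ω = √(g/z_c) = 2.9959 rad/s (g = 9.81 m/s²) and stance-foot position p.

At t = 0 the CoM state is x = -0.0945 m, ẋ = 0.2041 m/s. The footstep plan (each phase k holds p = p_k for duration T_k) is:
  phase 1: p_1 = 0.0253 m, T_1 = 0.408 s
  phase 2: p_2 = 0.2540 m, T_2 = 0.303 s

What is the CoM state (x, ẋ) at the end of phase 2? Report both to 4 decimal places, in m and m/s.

phase 1: p=0.0253, T=0.408, ωT=1.222327, cosh=1.844812, sinh=1.550268; start (x,ẋ)=(-0.094500, 0.204100) → end (x,ẋ)=(-0.090094, -0.179879)
phase 2: p=0.2540, T=0.303, ωT=0.907758, cosh=1.441093, sinh=1.037665; start (x,ẋ)=(-0.090094, -0.179879) → end (x,ẋ)=(-0.304175, -1.328922)

x = -0.3042, ẋ = -1.3289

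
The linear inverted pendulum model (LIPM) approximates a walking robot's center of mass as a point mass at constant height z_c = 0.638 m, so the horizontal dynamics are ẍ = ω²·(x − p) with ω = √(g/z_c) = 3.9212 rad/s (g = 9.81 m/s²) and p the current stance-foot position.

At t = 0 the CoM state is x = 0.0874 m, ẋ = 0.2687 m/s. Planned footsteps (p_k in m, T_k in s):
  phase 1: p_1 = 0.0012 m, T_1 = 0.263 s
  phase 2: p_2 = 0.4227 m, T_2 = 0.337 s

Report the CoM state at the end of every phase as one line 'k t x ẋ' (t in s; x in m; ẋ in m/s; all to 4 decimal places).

1 0.2630 0.2213 0.8384
2 0.6000 0.3907 0.3086

phase 1: p=0.0012, T=0.263, ωT=1.031276, cosh=1.580597, sinh=1.224045; start (x,ẋ)=(0.087400, 0.268700) → end (x,ẋ)=(0.221325, 0.838442)
phase 2: p=0.4227, T=0.337, ωT=1.321444, cosh=2.007791, sinh=1.741041; start (x,ẋ)=(0.221325, 0.838442) → end (x,ẋ)=(0.390656, 0.308636)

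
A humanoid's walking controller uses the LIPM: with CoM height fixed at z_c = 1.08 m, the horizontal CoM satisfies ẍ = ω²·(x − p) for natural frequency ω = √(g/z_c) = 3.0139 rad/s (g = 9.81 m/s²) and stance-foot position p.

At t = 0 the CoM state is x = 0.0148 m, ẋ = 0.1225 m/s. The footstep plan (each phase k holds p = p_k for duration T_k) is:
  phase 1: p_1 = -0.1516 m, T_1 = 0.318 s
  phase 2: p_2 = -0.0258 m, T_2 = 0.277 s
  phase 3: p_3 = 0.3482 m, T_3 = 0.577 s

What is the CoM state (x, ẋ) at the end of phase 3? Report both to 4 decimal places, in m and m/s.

phase 1: p=-0.1516, T=0.318, ωT=0.958420, cosh=1.495536, sinh=1.112038; start (x,ẋ)=(0.014800, 0.122500) → end (x,ẋ)=(0.142456, 0.740905)
phase 2: p=-0.0258, T=0.277, ωT=0.834850, cosh=1.369204, sinh=0.935265; start (x,ẋ)=(0.142456, 0.740905) → end (x,ẋ)=(0.434492, 1.488729)
phase 3: p=0.3482, T=0.577, ωT=1.739020, cosh=2.933728, sinh=2.758036; start (x,ẋ)=(0.434492, 1.488729) → end (x,ẋ)=(1.963701, 5.084824)

x = 1.9637, ẋ = 5.0848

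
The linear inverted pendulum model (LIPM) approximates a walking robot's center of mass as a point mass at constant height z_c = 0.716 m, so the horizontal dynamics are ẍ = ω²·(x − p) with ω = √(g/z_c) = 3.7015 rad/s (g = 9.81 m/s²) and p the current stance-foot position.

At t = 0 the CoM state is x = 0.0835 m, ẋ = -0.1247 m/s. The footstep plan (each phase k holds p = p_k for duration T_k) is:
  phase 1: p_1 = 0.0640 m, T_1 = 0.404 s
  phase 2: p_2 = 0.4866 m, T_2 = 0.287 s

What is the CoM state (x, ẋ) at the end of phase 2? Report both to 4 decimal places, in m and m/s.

phase 1: p=0.0640, T=0.404, ωT=1.495406, cosh=2.342652, sinh=2.118495; start (x,ẋ)=(0.083500, -0.124700) → end (x,ẋ)=(0.038312, -0.139217)
phase 2: p=0.4866, T=0.287, ωT=1.062330, cosh=1.619377, sinh=1.273728; start (x,ẋ)=(0.038312, -0.139217) → end (x,ẋ)=(-0.287254, -2.338993)

x = -0.2873, ẋ = -2.3390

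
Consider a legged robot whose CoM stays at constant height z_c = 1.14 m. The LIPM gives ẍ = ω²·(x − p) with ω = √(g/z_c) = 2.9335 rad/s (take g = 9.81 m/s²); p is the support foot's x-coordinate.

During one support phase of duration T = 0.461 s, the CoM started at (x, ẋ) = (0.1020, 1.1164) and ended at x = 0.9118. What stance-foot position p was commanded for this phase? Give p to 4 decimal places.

p = -0.0140

ωT = 2.9335·0.461 = 1.352344; cosh(ωT) = 2.062555, sinh(ωT) = 1.803921
x(T) = p + (x₀−p)·cosh(ωT) + (ẋ₀/ω)·sinh(ωT) ⇒ p·(1 − cosh) = x(T) − x₀·cosh − (ẋ₀/ω)·sinh
numerator   = 0.9118 − (0.1020)·2.062555 − (1.1164/2.9335)·1.803921 = 0.014902
denominator = 1 − 2.062555 = -1.062555
p = 0.014902 / -1.062555 = -0.0140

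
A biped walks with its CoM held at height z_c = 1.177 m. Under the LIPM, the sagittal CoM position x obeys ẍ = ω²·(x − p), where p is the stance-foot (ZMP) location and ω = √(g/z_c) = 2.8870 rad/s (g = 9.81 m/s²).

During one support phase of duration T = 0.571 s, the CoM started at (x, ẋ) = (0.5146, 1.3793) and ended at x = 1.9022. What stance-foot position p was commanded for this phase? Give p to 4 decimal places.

ωT = 2.8870·0.571 = 1.648477; cosh(ωT) = 2.695699, sinh(ωT) = 2.503357
x(T) = p + (x₀−p)·cosh(ωT) + (ẋ₀/ω)·sinh(ωT) ⇒ p·(1 − cosh) = x(T) − x₀·cosh − (ẋ₀/ω)·sinh
numerator   = 1.9022 − (0.5146)·2.695699 − (1.3793/2.8870)·2.503357 = -0.681016
denominator = 1 − 2.695699 = -1.695699
p = -0.681016 / -1.695699 = 0.4016

p = 0.4016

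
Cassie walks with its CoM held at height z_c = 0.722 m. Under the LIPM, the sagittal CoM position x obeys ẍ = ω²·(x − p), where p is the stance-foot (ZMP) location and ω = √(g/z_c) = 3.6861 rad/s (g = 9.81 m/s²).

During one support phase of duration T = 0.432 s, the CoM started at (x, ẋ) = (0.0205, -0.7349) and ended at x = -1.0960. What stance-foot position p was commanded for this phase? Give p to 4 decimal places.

p = 0.4352

ωT = 3.6861·0.432 = 1.592395; cosh(ωT) = 2.559473, sinh(ωT) = 2.356035
x(T) = p + (x₀−p)·cosh(ωT) + (ẋ₀/ω)·sinh(ωT) ⇒ p·(1 − cosh) = x(T) − x₀·cosh − (ẋ₀/ω)·sinh
numerator   = -1.0960 − (0.0205)·2.559473 − (-0.7349/3.6861)·2.356035 = -0.678745
denominator = 1 − 2.559473 = -1.559473
p = -0.678745 / -1.559473 = 0.4352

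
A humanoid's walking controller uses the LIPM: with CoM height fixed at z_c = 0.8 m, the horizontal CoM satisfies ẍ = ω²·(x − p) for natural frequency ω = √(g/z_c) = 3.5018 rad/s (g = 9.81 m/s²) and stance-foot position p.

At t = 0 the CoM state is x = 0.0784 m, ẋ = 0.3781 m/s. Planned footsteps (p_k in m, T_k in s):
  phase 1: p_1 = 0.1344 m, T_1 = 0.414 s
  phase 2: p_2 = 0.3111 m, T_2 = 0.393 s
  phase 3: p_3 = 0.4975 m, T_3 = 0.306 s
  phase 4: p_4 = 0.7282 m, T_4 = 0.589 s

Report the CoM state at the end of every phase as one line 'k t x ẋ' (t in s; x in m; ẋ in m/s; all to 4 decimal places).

1 0.4140 0.2259 0.4552
2 0.8070 0.3727 0.4058
3 1.1130 0.4432 0.0986
4 1.7020 -0.3019 -3.4679

phase 1: p=0.1344, T=0.414, ωT=1.449745, cosh=2.248329, sinh=2.013699; start (x,ẋ)=(0.078400, 0.378100) → end (x,ẋ)=(0.225919, 0.455205)
phase 2: p=0.3111, T=0.393, ωT=1.376207, cosh=2.106195, sinh=1.853660; start (x,ẋ)=(0.225919, 0.455205) → end (x,ẋ)=(0.372652, 0.405827)
phase 3: p=0.4975, T=0.306, ωT=1.071551, cosh=1.631191, sinh=1.288714; start (x,ẋ)=(0.372652, 0.405827) → end (x,ẋ)=(0.443200, 0.098567)
phase 4: p=0.7282, T=0.589, ωT=2.062560, cosh=3.996605, sinh=3.869477; start (x,ẋ)=(0.443200, 0.098567) → end (x,ẋ)=(-0.301916, -3.467854)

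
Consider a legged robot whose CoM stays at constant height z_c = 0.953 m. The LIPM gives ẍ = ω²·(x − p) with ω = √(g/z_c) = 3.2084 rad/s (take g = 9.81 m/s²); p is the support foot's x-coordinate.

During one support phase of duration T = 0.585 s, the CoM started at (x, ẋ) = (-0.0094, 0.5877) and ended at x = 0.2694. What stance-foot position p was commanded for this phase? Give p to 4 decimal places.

p = 0.1210

ωT = 3.2084·0.585 = 1.876914; cosh(ωT) = 3.343187, sinh(ωT) = 3.190125
x(T) = p + (x₀−p)·cosh(ωT) + (ẋ₀/ω)·sinh(ωT) ⇒ p·(1 − cosh) = x(T) − x₀·cosh − (ẋ₀/ω)·sinh
numerator   = 0.2694 − (-0.0094)·3.343187 − (0.5877/3.2084)·3.190125 = -0.283527
denominator = 1 − 3.343187 = -2.343187
p = -0.283527 / -2.343187 = 0.1210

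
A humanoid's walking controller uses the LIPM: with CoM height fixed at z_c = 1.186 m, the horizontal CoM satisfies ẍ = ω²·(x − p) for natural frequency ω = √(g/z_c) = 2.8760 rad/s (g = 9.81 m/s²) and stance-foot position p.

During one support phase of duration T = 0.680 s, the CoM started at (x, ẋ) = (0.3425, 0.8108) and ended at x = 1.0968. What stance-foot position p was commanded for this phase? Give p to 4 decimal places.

ωT = 2.8760·0.680 = 1.955680; cosh(ωT) = 3.605096, sinh(ωT) = 3.463628
x(T) = p + (x₀−p)·cosh(ωT) + (ẋ₀/ω)·sinh(ωT) ⇒ p·(1 − cosh) = x(T) − x₀·cosh − (ẋ₀/ω)·sinh
numerator   = 1.0968 − (0.3425)·3.605096 − (0.8108/2.8760)·3.463628 = -1.114409
denominator = 1 − 3.605096 = -2.605096
p = -1.114409 / -2.605096 = 0.4278

p = 0.4278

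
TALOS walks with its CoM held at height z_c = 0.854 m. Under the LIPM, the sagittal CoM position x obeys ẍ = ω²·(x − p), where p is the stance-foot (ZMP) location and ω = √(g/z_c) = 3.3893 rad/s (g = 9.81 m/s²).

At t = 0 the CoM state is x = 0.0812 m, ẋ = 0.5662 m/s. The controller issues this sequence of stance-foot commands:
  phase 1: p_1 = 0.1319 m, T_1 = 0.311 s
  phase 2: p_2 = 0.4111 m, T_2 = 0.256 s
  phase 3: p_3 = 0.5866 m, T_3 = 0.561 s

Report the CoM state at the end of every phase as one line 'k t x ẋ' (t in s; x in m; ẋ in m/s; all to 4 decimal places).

1 0.3110 0.2609 0.6944
2 0.5670 0.4016 0.4733
3 1.1280 0.4106 -0.4322

phase 1: p=0.1319, T=0.311, ωT=1.054072, cosh=1.608914, sinh=1.260398; start (x,ẋ)=(0.081200, 0.566200) → end (x,ẋ)=(0.260884, 0.694383)
phase 2: p=0.4111, T=0.256, ωT=0.867661, cosh=1.400633, sinh=0.980701; start (x,ẋ)=(0.260884, 0.694383) → end (x,ẋ)=(0.401624, 0.473275)
phase 3: p=0.5866, T=0.561, ωT=1.901397, cosh=3.422301, sinh=3.272942; start (x,ẋ)=(0.401624, 0.473275) → end (x,ẋ)=(0.410583, -0.432247)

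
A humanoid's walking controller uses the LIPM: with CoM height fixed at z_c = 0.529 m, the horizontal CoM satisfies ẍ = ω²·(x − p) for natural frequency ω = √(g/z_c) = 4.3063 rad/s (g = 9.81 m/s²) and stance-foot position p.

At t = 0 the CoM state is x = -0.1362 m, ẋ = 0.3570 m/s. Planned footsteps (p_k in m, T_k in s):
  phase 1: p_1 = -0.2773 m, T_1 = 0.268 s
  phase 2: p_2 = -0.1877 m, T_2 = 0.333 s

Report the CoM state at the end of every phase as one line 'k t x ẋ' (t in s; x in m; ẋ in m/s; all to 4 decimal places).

phase 1: p=-0.2773, T=0.268, ωT=1.154088, cosh=1.743238, sinh=1.427893; start (x,ẋ)=(-0.136200, 0.357000) → end (x,ẋ)=(0.087046, 1.489951)
phase 2: p=-0.1877, T=0.333, ωT=1.433998, cosh=2.216896, sinh=1.978542; start (x,ẋ)=(0.087046, 1.489951) → end (x,ẋ)=(1.105945, 5.643955)

1 0.2680 0.0870 1.4900
2 0.6010 1.1059 5.6440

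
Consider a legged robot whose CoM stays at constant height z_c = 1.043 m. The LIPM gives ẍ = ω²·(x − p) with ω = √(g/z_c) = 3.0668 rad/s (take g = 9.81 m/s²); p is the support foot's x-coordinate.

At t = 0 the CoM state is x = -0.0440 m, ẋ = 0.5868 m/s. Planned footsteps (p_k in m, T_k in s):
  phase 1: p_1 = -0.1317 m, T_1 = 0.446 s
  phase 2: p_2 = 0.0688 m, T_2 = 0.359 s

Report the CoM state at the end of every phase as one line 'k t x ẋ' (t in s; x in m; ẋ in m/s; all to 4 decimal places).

1 0.4460 0.4030 1.7206
2 0.8050 1.3771 4.2436

phase 1: p=-0.1317, T=0.446, ωT=1.367793, cosh=2.090671, sinh=1.836003; start (x,ẋ)=(-0.044000, 0.586800) → end (x,ẋ)=(0.402952, 1.720614)
phase 2: p=0.0688, T=0.359, ωT=1.100981, cosh=1.669830, sinh=1.337285; start (x,ẋ)=(0.402952, 1.720614) → end (x,ẋ)=(1.377054, 4.243552)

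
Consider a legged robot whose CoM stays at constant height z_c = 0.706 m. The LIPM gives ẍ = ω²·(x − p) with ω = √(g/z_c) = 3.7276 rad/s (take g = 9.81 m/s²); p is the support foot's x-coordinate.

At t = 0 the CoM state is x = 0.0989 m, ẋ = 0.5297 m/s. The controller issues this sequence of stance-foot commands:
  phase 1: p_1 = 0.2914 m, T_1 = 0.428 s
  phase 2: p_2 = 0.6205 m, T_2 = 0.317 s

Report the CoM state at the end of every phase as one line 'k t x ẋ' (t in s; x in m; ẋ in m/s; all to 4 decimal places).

1 0.4280 0.1332 -0.3366
2 0.7450 -0.3818 -3.2821

phase 1: p=0.2914, T=0.428, ωT=1.595413, cosh=2.566594, sinh=2.363770; start (x,ẋ)=(0.098900, 0.529700) → end (x,ẋ)=(0.133227, -0.336629)
phase 2: p=0.6205, T=0.317, ωT=1.181649, cosh=1.783259, sinh=1.476487; start (x,ẋ)=(0.133227, -0.336629) → end (x,ẋ)=(-0.381771, -3.282124)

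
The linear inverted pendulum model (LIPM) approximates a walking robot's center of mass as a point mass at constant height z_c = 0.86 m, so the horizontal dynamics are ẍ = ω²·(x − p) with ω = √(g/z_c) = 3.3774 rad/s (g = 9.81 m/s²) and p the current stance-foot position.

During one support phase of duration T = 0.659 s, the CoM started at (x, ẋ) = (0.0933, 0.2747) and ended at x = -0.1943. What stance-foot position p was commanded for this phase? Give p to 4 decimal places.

p = 0.2724

ωT = 3.3774·0.659 = 2.225707; cosh(ωT) = 4.684007, sinh(ωT) = 4.576016
x(T) = p + (x₀−p)·cosh(ωT) + (ẋ₀/ω)·sinh(ωT) ⇒ p·(1 − cosh) = x(T) − x₀·cosh − (ẋ₀/ω)·sinh
numerator   = -0.1943 − (0.0933)·4.684007 − (0.2747/3.3774)·4.576016 = -1.003507
denominator = 1 − 4.684007 = -3.684007
p = -1.003507 / -3.684007 = 0.2724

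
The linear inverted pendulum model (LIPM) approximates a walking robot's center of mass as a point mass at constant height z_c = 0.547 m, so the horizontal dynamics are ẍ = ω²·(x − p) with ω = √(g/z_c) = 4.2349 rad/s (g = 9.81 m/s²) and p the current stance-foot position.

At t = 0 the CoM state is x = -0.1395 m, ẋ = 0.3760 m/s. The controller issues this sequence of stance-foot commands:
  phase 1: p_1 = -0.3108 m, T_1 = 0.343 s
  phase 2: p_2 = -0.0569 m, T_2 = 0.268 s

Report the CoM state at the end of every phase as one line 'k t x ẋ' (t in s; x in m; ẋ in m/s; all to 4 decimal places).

phase 1: p=-0.3108, T=0.343, ωT=1.452571, cosh=2.254028, sinh=2.020060; start (x,ẋ)=(-0.139500, 0.376000) → end (x,ẋ)=(0.254668, 2.312943)
phase 2: p=-0.0569, T=0.268, ωT=1.134953, cosh=1.716233, sinh=1.394795; start (x,ẋ)=(0.254668, 2.312943) → end (x,ẋ)=(1.239608, 5.809925)

1 0.3430 0.2547 2.3129
2 0.6110 1.2396 5.8099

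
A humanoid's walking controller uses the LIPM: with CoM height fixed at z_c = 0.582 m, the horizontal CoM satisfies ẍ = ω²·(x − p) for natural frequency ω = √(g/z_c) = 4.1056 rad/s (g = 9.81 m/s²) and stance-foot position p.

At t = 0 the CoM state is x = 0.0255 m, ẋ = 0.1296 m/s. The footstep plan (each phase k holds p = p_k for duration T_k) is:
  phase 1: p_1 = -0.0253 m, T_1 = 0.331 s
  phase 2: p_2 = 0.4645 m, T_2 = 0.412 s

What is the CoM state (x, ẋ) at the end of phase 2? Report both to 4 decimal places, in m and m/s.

x = -0.0394, ẋ = -1.7020

phase 1: p=-0.0253, T=0.331, ωT=1.358954, cosh=2.074524, sinh=1.817594; start (x,ẋ)=(0.025500, 0.129600) → end (x,ẋ)=(0.137461, 0.647944)
phase 2: p=0.4645, T=0.412, ωT=1.691507, cosh=2.805948, sinh=2.621707; start (x,ẋ)=(0.137461, 0.647944) → end (x,ẋ)=(-0.039397, -1.702044)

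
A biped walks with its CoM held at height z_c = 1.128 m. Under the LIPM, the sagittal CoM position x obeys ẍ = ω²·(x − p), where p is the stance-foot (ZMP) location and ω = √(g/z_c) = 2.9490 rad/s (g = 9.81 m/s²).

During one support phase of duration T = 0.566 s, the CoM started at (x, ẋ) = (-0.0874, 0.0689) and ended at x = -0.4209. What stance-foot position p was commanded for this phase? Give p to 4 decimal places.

p = 0.1376

ωT = 2.9490·0.566 = 1.669134; cosh(ωT) = 2.747990, sinh(ωT) = 2.559580
x(T) = p + (x₀−p)·cosh(ωT) + (ẋ₀/ω)·sinh(ωT) ⇒ p·(1 − cosh) = x(T) − x₀·cosh − (ẋ₀/ω)·sinh
numerator   = -0.4209 − (-0.0874)·2.747990 − (0.0689/2.9490)·2.559580 = -0.240527
denominator = 1 − 2.747990 = -1.747990
p = -0.240527 / -1.747990 = 0.1376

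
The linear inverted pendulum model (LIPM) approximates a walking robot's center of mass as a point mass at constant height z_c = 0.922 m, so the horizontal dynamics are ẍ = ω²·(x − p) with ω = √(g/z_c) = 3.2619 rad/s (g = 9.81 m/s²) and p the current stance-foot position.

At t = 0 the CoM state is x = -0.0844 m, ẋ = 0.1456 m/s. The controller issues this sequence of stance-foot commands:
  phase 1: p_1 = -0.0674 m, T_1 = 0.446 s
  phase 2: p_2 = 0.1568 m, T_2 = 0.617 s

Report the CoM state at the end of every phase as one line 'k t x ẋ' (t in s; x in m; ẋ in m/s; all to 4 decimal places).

1 0.4460 -0.0154 0.2165
2 1.0630 -0.2550 -1.2393

phase 1: p=-0.0674, T=0.446, ωT=1.454807, cosh=2.258552, sinh=2.025107; start (x,ẋ)=(-0.084400, 0.145600) → end (x,ẋ)=(-0.015402, 0.216548)
phase 2: p=0.1568, T=0.617, ωT=2.012592, cosh=3.808166, sinh=3.674524; start (x,ẋ)=(-0.015402, 0.216548) → end (x,ẋ)=(-0.255031, -1.239344)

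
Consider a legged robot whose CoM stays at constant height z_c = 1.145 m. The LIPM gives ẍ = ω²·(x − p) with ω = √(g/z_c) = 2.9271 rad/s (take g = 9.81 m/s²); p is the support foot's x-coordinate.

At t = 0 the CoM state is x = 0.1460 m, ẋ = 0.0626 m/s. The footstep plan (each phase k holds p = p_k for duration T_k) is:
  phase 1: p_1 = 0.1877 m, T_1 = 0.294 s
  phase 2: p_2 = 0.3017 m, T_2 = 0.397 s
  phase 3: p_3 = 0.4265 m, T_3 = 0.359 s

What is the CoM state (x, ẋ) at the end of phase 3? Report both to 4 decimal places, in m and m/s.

x = -0.5221, ẋ = -2.6040

phase 1: p=0.1877, T=0.294, ωT=0.860567, cosh=1.393712, sinh=0.970790; start (x,ẋ)=(0.146000, 0.062600) → end (x,ẋ)=(0.150344, -0.031248)
phase 2: p=0.3017, T=0.397, ωT=1.162059, cosh=1.754674, sinh=1.441833; start (x,ẋ)=(0.150344, -0.031248) → end (x,ẋ)=(0.020727, -0.693612)
phase 3: p=0.4265, T=0.359, ωT=1.050829, cosh=1.604834, sinh=1.255187; start (x,ẋ)=(0.020727, -0.693612) → end (x,ẋ)=(-0.522130, -2.603966)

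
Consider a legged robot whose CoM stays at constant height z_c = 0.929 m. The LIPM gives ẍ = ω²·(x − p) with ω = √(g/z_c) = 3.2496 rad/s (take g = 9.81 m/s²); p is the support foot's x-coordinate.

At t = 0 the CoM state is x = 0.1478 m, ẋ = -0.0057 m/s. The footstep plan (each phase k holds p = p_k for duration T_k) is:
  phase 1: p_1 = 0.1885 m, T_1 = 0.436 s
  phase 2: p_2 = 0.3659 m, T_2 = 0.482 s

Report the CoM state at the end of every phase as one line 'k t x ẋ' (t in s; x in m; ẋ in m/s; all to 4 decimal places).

phase 1: p=0.1885, T=0.436, ωT=1.416826, cosh=2.183245, sinh=1.940763; start (x,ẋ)=(0.147800, -0.005700) → end (x,ẋ)=(0.096238, -0.269127)
phase 2: p=0.3659, T=0.482, ωT=1.566307, cosh=2.498873, sinh=2.290058; start (x,ẋ)=(0.096238, -0.269127) → end (x,ẋ)=(-0.497611, -2.679281)

1 0.4360 0.0962 -0.2691
2 0.9180 -0.4976 -2.6793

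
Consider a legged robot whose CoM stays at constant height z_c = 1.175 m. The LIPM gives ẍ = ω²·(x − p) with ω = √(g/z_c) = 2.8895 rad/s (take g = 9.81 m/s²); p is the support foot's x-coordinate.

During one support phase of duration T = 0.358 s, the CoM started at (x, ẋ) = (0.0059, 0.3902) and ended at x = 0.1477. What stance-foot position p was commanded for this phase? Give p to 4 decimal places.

p = 0.0473

ωT = 2.8895·0.358 = 1.034441; cosh(ωT) = 1.584479, sinh(ωT) = 1.229054
x(T) = p + (x₀−p)·cosh(ωT) + (ẋ₀/ω)·sinh(ωT) ⇒ p·(1 − cosh) = x(T) − x₀·cosh − (ẋ₀/ω)·sinh
numerator   = 0.1477 − (0.0059)·1.584479 − (0.3902/2.8895)·1.229054 = -0.027621
denominator = 1 − 1.584479 = -0.584479
p = -0.027621 / -0.584479 = 0.0473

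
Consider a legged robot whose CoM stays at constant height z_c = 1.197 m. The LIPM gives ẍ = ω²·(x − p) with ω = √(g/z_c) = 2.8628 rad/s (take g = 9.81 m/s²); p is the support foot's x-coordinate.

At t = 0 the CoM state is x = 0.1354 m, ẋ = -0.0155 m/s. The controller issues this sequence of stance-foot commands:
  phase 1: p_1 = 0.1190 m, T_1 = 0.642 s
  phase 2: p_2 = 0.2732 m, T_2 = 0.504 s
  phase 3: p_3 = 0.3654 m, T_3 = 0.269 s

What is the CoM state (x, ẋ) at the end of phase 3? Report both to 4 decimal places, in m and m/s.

x = -0.1531, ẋ = -1.3150

phase 1: p=0.1190, T=0.642, ωT=1.837918, cosh=3.221294, sinh=3.062146; start (x,ẋ)=(0.135400, -0.015500) → end (x,ẋ)=(0.155250, 0.093837)
phase 2: p=0.2732, T=0.504, ωT=1.442851, cosh=2.234500, sinh=1.998247; start (x,ẋ)=(0.155250, 0.093837) → end (x,ẋ)=(0.075139, -0.465063)
phase 3: p=0.3654, T=0.269, ωT=0.770093, cosh=1.311469, sinh=0.848499; start (x,ẋ)=(0.075139, -0.465063) → end (x,ẋ)=(-0.153107, -1.314983)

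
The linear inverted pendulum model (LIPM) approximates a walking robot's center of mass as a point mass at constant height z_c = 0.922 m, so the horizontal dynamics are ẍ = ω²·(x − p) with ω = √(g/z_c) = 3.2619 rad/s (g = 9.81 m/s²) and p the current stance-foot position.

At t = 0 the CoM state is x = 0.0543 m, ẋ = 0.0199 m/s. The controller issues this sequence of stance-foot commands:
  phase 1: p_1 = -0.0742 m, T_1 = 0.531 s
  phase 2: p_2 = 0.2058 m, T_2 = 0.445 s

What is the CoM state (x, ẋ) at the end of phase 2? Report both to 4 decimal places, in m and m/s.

x = 1.2020, ẋ = 3.4469

phase 1: p=-0.0742, T=0.531, ωT=1.732069, cosh=2.914627, sinh=2.737709; start (x,ẋ)=(0.054300, 0.019900) → end (x,ẋ)=(0.317032, 1.205523)
phase 2: p=0.2058, T=0.445, ωT=1.451545, cosh=2.251958, sinh=2.017750; start (x,ẋ)=(0.317032, 1.205523) → end (x,ẋ)=(1.202003, 3.446881)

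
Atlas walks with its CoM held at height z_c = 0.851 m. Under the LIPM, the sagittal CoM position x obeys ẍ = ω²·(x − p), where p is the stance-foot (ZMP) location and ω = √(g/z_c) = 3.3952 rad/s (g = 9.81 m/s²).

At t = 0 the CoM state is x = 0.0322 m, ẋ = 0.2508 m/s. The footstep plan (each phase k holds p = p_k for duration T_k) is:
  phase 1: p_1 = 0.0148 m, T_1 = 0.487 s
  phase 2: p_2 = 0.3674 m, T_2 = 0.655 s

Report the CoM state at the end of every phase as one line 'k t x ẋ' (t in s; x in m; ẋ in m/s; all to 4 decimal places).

phase 1: p=0.0148, T=0.487, ωT=1.653462, cosh=2.708213, sinh=2.516827; start (x,ẋ)=(0.032200, 0.250800) → end (x,ẋ)=(0.247838, 0.827905)
phase 2: p=0.3674, T=0.655, ωT=2.223856, cosh=4.675547, sinh=4.567356; start (x,ẋ)=(0.247838, 0.827905) → end (x,ẋ)=(0.922114, 2.016856)

1 0.4870 0.2478 0.8279
2 1.1420 0.9221 2.0169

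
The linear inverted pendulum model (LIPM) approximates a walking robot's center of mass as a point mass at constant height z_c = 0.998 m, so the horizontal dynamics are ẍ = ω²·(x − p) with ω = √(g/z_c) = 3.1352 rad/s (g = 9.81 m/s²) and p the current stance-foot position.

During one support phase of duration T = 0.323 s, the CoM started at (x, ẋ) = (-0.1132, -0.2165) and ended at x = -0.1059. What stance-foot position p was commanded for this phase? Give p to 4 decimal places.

ωT = 3.1352·0.323 = 1.012670; cosh(ωT) = 1.558094, sinh(ωT) = 1.194846
x(T) = p + (x₀−p)·cosh(ωT) + (ẋ₀/ω)·sinh(ωT) ⇒ p·(1 − cosh) = x(T) − x₀·cosh − (ẋ₀/ω)·sinh
numerator   = -0.1059 − (-0.1132)·1.558094 − (-0.2165/3.1352)·1.194846 = 0.152986
denominator = 1 − 1.558094 = -0.558094
p = 0.152986 / -0.558094 = -0.2741

p = -0.2741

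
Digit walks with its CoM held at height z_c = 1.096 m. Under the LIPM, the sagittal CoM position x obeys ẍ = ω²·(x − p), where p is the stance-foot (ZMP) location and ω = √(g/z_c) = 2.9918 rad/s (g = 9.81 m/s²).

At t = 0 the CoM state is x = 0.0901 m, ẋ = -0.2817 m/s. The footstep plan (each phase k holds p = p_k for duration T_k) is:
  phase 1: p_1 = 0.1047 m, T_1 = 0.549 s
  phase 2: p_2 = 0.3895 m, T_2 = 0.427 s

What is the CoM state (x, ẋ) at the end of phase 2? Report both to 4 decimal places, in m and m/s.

x = -1.1672, ẋ = -4.4326

phase 1: p=0.1047, T=0.549, ωT=1.642498, cosh=2.680780, sinh=2.487284; start (x,ẋ)=(0.090100, -0.281700) → end (x,ẋ)=(-0.168636, -0.863821)
phase 2: p=0.3895, T=0.427, ωT=1.277499, cosh=1.933194, sinh=1.654460; start (x,ẋ)=(-0.168636, -0.863821) → end (x,ẋ)=(-1.167176, -4.432601)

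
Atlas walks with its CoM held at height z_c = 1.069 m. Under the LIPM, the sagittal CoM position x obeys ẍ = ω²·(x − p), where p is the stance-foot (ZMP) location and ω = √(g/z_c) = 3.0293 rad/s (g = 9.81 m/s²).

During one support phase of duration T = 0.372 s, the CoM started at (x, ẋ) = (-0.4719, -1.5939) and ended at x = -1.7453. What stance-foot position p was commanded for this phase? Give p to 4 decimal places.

ωT = 3.0293·0.372 = 1.126900; cosh(ωT) = 1.705055, sinh(ωT) = 1.381019
x(T) = p + (x₀−p)·cosh(ωT) + (ẋ₀/ω)·sinh(ωT) ⇒ p·(1 − cosh) = x(T) − x₀·cosh − (ẋ₀/ω)·sinh
numerator   = -1.7453 − (-0.4719)·1.705055 − (-1.5939/3.0293)·1.381019 = -0.214046
denominator = 1 − 1.705055 = -0.705055
p = -0.214046 / -0.705055 = 0.3036

p = 0.3036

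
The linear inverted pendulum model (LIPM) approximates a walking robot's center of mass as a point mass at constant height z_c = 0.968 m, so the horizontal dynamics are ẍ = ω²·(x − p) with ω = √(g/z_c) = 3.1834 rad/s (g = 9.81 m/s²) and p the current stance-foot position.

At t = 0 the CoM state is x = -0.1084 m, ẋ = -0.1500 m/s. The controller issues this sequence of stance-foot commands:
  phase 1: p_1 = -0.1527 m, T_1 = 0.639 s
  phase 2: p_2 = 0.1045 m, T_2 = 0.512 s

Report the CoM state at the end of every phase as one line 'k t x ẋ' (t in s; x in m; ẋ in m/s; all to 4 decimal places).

phase 1: p=-0.1527, T=0.639, ωT=2.034193, cosh=3.888431, sinh=3.757645; start (x,ẋ)=(-0.108400, -0.150000) → end (x,ẋ)=(-0.157501, -0.053344)
phase 2: p=0.1045, T=0.512, ωT=1.629901, cosh=2.649659, sinh=2.453710; start (x,ẋ)=(-0.157501, -0.053344) → end (x,ẋ)=(-0.630829, -2.187867)

1 0.6390 -0.1575 -0.0533
2 1.1510 -0.6308 -2.1879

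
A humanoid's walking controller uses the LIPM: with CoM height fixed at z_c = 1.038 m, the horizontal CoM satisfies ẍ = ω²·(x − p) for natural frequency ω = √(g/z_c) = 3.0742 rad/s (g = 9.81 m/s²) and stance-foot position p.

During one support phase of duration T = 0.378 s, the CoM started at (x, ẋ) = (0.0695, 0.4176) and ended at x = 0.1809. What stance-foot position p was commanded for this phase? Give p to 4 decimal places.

p = 0.1814

ωT = 3.0742·0.378 = 1.162048; cosh(ωT) = 1.754658, sinh(ωT) = 1.441813
x(T) = p + (x₀−p)·cosh(ωT) + (ẋ₀/ω)·sinh(ωT) ⇒ p·(1 − cosh) = x(T) − x₀·cosh − (ẋ₀/ω)·sinh
numerator   = 0.1809 − (0.0695)·1.754658 − (0.4176/3.0742)·1.441813 = -0.136905
denominator = 1 − 1.754658 = -0.754658
p = -0.136905 / -0.754658 = 0.1814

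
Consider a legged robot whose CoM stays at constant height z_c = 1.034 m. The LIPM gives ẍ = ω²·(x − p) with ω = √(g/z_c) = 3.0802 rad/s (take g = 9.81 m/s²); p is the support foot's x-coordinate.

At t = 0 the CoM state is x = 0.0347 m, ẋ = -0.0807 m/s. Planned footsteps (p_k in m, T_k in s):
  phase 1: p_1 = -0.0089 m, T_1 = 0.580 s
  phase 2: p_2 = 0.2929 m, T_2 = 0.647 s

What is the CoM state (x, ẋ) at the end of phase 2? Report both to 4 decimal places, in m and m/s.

phase 1: p=-0.0089, T=0.580, ωT=1.786516, cosh=3.068082, sinh=2.900539; start (x,ẋ)=(0.034700, -0.080700) → end (x,ẋ)=(0.048875, 0.141939)
phase 2: p=0.2929, T=0.647, ωT=1.992889, cosh=3.736501, sinh=3.600200; start (x,ẋ)=(0.048875, 0.141939) → end (x,ẋ)=(-0.452997, -2.175717)

x = -0.4530, ẋ = -2.1757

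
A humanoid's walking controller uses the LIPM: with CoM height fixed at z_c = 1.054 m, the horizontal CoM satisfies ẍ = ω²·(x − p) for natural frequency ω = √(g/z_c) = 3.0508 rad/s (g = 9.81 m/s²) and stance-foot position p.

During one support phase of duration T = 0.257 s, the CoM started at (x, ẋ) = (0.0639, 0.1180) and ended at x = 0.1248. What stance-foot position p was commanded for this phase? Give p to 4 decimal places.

p = -0.0207

ωT = 3.0508·0.257 = 0.784056; cosh(ωT) = 1.323444, sinh(ωT) = 0.866893
x(T) = p + (x₀−p)·cosh(ωT) + (ẋ₀/ω)·sinh(ωT) ⇒ p·(1 − cosh) = x(T) − x₀·cosh − (ẋ₀/ω)·sinh
numerator   = 0.1248 − (0.0639)·1.323444 − (0.1180/3.0508)·0.866893 = 0.006702
denominator = 1 − 1.323444 = -0.323444
p = 0.006702 / -0.323444 = -0.0207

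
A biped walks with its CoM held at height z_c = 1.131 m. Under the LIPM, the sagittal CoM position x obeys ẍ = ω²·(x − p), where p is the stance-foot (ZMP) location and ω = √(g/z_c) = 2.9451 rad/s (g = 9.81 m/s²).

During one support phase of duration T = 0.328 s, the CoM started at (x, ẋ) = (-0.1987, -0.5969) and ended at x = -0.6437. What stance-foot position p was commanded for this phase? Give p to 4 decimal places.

ωT = 2.9451·0.328 = 0.965993; cosh(ωT) = 1.504000, sinh(ωT) = 1.123395
x(T) = p + (x₀−p)·cosh(ωT) + (ẋ₀/ω)·sinh(ωT) ⇒ p·(1 − cosh) = x(T) − x₀·cosh − (ẋ₀/ω)·sinh
numerator   = -0.6437 − (-0.1987)·1.504000 − (-0.5969/2.9451)·1.123395 = -0.117170
denominator = 1 − 1.504000 = -0.504000
p = -0.117170 / -0.504000 = 0.2325

p = 0.2325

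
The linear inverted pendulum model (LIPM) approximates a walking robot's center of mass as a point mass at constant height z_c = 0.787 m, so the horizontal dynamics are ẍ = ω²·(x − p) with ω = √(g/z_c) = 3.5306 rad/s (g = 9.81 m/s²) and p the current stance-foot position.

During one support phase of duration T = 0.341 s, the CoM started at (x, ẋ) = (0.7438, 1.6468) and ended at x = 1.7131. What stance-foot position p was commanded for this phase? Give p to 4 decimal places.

p = 0.4231

ωT = 3.5306·0.341 = 1.203935; cosh(ωT) = 1.816609, sinh(ωT) = 1.516597
x(T) = p + (x₀−p)·cosh(ωT) + (ẋ₀/ω)·sinh(ωT) ⇒ p·(1 − cosh) = x(T) − x₀·cosh − (ẋ₀/ω)·sinh
numerator   = 1.7131 − (0.7438)·1.816609 − (1.6468/3.5306)·1.516597 = -0.345490
denominator = 1 − 1.816609 = -0.816609
p = -0.345490 / -0.816609 = 0.4231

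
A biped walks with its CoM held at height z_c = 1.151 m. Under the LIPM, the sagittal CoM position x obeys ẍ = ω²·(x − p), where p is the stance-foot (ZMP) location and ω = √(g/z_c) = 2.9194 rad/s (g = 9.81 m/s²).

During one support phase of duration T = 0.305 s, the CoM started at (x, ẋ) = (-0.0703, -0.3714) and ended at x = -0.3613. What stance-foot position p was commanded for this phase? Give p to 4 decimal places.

ωT = 2.9194·0.305 = 0.890417; cosh(ωT) = 1.423315, sinh(ωT) = 1.012830
x(T) = p + (x₀−p)·cosh(ωT) + (ẋ₀/ω)·sinh(ωT) ⇒ p·(1 − cosh) = x(T) − x₀·cosh − (ẋ₀/ω)·sinh
numerator   = -0.3613 − (-0.0703)·1.423315 − (-0.3714/2.9194)·1.012830 = -0.132391
denominator = 1 − 1.423315 = -0.423315
p = -0.132391 / -0.423315 = 0.3127

p = 0.3127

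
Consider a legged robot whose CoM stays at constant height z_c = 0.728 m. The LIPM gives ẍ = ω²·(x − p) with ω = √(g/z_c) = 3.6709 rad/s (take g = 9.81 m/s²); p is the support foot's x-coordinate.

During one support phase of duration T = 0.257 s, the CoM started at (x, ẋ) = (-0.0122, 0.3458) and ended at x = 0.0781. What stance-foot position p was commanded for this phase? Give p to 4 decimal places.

p = 0.0136

ωT = 3.6709·0.257 = 0.943421; cosh(ωT) = 1.479024, sinh(ωT) = 1.089731
x(T) = p + (x₀−p)·cosh(ωT) + (ẋ₀/ω)·sinh(ωT) ⇒ p·(1 − cosh) = x(T) − x₀·cosh − (ẋ₀/ω)·sinh
numerator   = 0.0781 − (-0.0122)·1.479024 − (0.3458/3.6709)·1.089731 = -0.006509
denominator = 1 − 1.479024 = -0.479024
p = -0.006509 / -0.479024 = 0.0136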